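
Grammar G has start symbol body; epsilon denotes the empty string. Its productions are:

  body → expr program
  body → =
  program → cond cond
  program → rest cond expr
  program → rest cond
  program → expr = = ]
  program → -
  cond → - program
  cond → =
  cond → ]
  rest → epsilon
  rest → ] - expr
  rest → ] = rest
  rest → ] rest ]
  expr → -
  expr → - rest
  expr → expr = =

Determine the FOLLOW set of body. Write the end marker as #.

{ # }

body is the start symbol, so # ∈ FOLLOW(body).
Union: FOLLOW(body) = { # }.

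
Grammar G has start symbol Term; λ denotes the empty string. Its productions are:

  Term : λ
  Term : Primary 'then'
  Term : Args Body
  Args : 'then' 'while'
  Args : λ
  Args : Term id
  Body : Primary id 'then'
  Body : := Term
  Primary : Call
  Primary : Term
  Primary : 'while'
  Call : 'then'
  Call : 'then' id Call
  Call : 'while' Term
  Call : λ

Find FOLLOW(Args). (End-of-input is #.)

In Term : Args Body: add FIRST(Body) = { 'then', 'while', :=, id }.
Union: FOLLOW(Args) = { 'then', 'while', :=, id }.

{ 'then', 'while', :=, id }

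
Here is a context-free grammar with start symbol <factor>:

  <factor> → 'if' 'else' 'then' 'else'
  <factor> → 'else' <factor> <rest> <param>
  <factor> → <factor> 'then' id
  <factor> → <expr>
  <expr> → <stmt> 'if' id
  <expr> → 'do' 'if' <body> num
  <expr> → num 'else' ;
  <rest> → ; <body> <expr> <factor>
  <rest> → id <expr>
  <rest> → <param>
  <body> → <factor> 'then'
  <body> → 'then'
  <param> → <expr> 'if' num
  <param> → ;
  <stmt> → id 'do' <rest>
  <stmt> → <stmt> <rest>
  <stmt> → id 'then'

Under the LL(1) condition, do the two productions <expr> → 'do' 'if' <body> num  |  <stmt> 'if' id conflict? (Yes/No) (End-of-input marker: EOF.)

FIRST('do' 'if' <body> num) = { 'do' } and FIRST(<stmt> 'if' id) = { id }.
The FIRST sets are disjoint and neither alternative is nullable — no conflict.

No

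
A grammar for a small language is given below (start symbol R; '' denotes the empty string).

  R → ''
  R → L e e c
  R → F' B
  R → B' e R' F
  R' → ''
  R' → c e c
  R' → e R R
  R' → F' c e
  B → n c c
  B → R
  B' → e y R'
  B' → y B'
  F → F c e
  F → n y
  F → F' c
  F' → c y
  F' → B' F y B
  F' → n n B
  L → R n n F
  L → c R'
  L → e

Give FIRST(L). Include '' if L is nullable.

{ c, e, n, y }

From L → R n n F: R nullable, take FIRST(R) ∪ {n} = { c, e, n, y }.
L → c R' contributes {c}.
L → e contributes {e}.
Union: FIRST(L) = { c, e, n, y }.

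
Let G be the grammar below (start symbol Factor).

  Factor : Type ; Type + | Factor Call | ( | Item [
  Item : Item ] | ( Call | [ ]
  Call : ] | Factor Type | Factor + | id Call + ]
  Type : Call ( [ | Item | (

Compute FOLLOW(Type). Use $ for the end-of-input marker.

{ $, (, +, ;, [, ], id }

In Factor : Type ; Type +: add FIRST(; Type +) = { ; }.
In Factor : Type ; Type +: add FIRST(+) = { + }.
In Call : Factor Type: Type is at the end, add FOLLOW(Call) = { $, (, +, ;, [, ], id }.
Union: FOLLOW(Type) = { $, (, +, ;, [, ], id }.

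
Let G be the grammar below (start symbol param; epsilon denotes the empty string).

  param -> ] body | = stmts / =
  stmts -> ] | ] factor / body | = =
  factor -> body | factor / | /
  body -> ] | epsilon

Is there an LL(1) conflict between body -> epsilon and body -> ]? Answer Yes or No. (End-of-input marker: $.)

No

FIRST(epsilon) = { epsilon } and FIRST(]) = { ] }.
The first is nullable but FOLLOW(body) = { $, / } is disjoint from FIRST of the second.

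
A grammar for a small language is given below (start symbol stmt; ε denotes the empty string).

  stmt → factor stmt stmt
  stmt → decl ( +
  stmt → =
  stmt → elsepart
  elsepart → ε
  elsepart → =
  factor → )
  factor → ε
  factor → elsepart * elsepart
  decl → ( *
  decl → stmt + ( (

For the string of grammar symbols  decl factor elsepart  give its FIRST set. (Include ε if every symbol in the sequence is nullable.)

{ (, ), *, +, = }

Add FIRST(decl) = { (, ), *, +, = }; decl is not nullable, stop.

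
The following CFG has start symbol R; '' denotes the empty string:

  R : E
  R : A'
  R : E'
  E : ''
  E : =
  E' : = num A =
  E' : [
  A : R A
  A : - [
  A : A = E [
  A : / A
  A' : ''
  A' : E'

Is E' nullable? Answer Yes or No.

No

Nullable nonterminals: A', E, R.
No production of E' has an RHS whose symbols are all nullable, so E' is not nullable.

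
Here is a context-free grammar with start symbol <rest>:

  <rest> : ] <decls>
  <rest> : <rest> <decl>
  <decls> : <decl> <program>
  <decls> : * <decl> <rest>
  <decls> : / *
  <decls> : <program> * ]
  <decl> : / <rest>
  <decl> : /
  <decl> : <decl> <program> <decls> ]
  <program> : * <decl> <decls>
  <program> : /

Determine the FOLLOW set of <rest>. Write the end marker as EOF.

{ EOF, *, /, ] }

<rest> is the start symbol, so EOF ∈ FOLLOW(<rest>).
In <rest> : <rest> <decl>: add FIRST(<decl>) = { / }.
In <decls> : * <decl> <rest>: <rest> is at the end, add FOLLOW(<decls>) = { EOF, *, /, ] }.
In <decl> : / <rest>: <rest> is at the end, add FOLLOW(<decl>) = { EOF, *, /, ] }.
Union: FOLLOW(<rest>) = { EOF, *, /, ] }.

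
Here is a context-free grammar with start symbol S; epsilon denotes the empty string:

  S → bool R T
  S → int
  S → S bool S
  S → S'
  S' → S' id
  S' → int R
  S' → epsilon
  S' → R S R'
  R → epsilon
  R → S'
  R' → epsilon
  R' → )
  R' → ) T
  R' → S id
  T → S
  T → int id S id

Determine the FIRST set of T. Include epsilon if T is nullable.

From T → S: add FIRST(S) = { ), bool, id, int, epsilon } (including epsilon since S is nullable).
T → int id S id contributes {int}.
Union: FIRST(T) = { ), bool, id, int, epsilon }.

{ ), bool, id, int, epsilon }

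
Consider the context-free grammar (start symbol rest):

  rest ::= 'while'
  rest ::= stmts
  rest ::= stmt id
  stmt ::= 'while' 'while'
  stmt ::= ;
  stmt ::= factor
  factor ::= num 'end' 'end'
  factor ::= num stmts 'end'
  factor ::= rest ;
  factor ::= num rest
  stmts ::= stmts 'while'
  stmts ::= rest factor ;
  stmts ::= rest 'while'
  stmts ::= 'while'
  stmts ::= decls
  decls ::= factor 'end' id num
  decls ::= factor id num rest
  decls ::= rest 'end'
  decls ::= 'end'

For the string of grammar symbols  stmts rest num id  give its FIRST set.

Add FIRST(stmts) = { 'end', 'while', ;, num }; stmts is not nullable, stop.

{ 'end', 'while', ;, num }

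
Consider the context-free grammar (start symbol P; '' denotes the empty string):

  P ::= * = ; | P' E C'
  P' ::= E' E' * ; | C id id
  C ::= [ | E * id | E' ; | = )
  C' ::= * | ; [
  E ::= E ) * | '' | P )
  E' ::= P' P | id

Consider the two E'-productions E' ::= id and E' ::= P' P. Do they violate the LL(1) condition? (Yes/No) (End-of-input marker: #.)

Yes

FIRST(id) = { id } and FIRST(P' P) = { ), *, =, [, id }.
Both contain id, so the two alternatives are not disjoint — LL(1) conflict.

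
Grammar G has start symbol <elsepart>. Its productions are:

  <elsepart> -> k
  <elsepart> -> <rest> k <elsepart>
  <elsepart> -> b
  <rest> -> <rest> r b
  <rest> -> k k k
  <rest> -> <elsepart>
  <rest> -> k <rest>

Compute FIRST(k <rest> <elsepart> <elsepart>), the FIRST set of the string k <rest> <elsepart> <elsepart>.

{ k }

k is a terminal; add {k} and stop.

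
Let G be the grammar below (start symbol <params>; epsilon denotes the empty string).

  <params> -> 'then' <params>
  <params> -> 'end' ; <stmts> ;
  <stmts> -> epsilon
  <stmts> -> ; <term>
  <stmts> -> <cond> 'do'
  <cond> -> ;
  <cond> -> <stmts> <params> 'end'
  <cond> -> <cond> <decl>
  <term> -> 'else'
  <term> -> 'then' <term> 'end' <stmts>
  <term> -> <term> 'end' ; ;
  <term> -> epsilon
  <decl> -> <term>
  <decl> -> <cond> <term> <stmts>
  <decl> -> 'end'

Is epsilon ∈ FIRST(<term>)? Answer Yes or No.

Yes

<term> has an epsilon-production, so <term> ⇒ epsilon.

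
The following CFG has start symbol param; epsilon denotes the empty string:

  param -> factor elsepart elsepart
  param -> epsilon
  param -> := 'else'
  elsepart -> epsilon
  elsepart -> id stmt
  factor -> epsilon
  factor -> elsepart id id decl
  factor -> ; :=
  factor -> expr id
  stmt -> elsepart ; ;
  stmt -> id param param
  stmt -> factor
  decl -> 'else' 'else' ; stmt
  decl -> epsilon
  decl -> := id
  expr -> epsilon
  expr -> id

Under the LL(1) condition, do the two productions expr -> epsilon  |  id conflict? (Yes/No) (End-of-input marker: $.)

Yes

FIRST(epsilon) = { epsilon } and FIRST(id) = { id }.
The first alternative is nullable and FOLLOW(expr) = { id } shares id with FIRST of the second — conflict.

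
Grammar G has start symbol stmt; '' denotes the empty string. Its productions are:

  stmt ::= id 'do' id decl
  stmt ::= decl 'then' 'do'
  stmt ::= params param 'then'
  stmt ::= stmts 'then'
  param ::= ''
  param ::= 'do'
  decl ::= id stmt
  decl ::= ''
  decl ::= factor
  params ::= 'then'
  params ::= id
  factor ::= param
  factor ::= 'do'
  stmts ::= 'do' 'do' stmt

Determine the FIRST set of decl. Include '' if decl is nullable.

{ 'do', id, '' }

decl ::= id stmt contributes {id}.
decl ::= '' contributes ''.
From decl ::= factor: add FIRST(factor) = { 'do', '' } (including '' since factor is nullable).
Union: FIRST(decl) = { 'do', id, '' }.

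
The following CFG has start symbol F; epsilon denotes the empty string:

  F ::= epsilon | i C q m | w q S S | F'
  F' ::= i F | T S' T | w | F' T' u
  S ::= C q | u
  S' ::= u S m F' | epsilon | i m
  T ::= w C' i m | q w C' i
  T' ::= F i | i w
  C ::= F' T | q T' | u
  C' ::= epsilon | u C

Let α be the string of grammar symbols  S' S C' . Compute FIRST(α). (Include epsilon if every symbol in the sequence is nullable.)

Add FIRST(S')\{epsilon} = { i, u }; S' is nullable, continue.
Add FIRST(S) = { i, q, u, w }; S is not nullable, stop.

{ i, q, u, w }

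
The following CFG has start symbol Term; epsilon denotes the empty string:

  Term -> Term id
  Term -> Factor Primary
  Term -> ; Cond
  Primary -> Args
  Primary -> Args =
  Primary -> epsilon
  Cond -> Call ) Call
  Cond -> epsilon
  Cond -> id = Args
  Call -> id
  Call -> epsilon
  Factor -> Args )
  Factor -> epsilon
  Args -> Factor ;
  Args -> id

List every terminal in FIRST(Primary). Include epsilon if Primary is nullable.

From Primary -> Args: add FIRST(Args) = { ;, id }.
From Primary -> Args =: add FIRST(Args) = { ;, id }.
Primary -> epsilon contributes epsilon.
Union: FIRST(Primary) = { ;, id, epsilon }.

{ ;, id, epsilon }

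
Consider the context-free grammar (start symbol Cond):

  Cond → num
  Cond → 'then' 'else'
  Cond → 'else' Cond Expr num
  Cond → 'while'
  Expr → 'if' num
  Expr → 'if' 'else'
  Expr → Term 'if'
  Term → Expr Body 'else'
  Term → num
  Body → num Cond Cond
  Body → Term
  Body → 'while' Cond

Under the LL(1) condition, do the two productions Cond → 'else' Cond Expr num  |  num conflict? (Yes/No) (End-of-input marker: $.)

FIRST('else' Cond Expr num) = { 'else' } and FIRST(num) = { num }.
The FIRST sets are disjoint and neither alternative is nullable — no conflict.

No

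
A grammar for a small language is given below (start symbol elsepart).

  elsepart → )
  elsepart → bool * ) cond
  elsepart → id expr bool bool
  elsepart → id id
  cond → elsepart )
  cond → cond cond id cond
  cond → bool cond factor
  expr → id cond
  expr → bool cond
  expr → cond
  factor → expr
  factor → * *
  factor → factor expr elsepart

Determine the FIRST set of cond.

From cond → elsepart ): add FIRST(elsepart) = { ), bool, id }.
From cond → cond cond id cond: add FIRST(cond) = { ), bool, id }.
cond → bool cond factor contributes {bool}.
Union: FIRST(cond) = { ), bool, id }.

{ ), bool, id }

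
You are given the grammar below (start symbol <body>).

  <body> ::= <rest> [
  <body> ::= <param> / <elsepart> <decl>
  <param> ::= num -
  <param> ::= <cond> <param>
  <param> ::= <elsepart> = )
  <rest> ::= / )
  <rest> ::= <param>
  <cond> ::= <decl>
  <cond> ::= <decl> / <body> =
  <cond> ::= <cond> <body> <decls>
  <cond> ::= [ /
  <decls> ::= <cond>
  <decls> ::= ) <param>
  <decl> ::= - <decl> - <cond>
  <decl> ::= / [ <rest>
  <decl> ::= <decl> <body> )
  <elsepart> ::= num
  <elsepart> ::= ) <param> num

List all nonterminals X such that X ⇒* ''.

{ } (none)

No nonterminal has an empty production or an RHS whose symbols are all nullable.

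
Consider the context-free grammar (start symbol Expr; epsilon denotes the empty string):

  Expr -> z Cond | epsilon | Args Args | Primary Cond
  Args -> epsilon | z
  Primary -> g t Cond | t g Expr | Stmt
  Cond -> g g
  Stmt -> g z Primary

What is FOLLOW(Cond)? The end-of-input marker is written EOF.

In Expr -> z Cond: Cond is at the end, add FOLLOW(Expr) = { EOF, g }.
In Expr -> Primary Cond: Cond is at the end, add FOLLOW(Expr) = { EOF, g }.
In Primary -> g t Cond: Cond is at the end, add FOLLOW(Primary) = { g }.
Union: FOLLOW(Cond) = { EOF, g }.

{ EOF, g }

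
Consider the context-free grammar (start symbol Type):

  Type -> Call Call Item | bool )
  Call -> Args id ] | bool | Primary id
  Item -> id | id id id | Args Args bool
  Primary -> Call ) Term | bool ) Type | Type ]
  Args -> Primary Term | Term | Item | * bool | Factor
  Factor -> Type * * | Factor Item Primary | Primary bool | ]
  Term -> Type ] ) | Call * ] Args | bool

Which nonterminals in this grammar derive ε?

No nonterminal has an empty production or an RHS whose symbols are all nullable.

{ } (none)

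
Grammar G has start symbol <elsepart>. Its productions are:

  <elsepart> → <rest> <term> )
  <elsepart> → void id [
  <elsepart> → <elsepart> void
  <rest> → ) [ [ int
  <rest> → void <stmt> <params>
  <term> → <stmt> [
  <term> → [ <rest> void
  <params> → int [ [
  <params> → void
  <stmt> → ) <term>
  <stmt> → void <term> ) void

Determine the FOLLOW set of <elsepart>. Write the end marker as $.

{ $, void }

<elsepart> is the start symbol, so $ ∈ FOLLOW(<elsepart>).
In <elsepart> → <elsepart> void: add FIRST(void) = { void }.
Union: FOLLOW(<elsepart>) = { $, void }.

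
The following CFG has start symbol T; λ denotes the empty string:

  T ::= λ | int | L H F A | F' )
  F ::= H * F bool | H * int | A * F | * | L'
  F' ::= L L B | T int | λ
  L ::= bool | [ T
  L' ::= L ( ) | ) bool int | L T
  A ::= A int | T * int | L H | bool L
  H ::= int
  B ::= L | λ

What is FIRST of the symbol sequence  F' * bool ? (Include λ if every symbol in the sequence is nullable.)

{ ), *, [, bool, int }

Add FIRST(F')\{λ} = { ), [, bool, int }; F' is nullable, continue.
* is a terminal; add {*} and stop.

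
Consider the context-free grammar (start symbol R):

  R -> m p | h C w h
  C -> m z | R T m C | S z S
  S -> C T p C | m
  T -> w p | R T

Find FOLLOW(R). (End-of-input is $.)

{ $, h, m, w }

R is the start symbol, so $ ∈ FOLLOW(R).
In C -> R T m C: add FIRST(T m C) = { h, m, w }.
In T -> R T: add FIRST(T) = { h, m, w }.
Union: FOLLOW(R) = { $, h, m, w }.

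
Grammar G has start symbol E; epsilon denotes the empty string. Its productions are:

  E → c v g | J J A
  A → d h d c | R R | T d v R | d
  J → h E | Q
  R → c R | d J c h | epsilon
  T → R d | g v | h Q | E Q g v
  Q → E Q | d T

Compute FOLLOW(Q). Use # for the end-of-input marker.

{ #, c, d, g, h }

In J → Q: Q is at the end, add FOLLOW(J) = { #, c, d, g, h }.
In T → h Q: Q is at the end, add FOLLOW(T) = { #, c, d, g, h }.
In T → E Q g v: add FIRST(g v) = { g }.
In Q → E Q: Q is at the end, add FOLLOW(Q) = { #, c, d, g, h }.
Union: FOLLOW(Q) = { #, c, d, g, h }.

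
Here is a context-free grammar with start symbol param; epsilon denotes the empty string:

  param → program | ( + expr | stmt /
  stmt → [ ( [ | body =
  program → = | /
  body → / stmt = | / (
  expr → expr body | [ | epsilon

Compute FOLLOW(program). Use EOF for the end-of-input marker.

{ EOF }

In param → program: program is at the end, add FOLLOW(param) = { EOF }.
Union: FOLLOW(program) = { EOF }.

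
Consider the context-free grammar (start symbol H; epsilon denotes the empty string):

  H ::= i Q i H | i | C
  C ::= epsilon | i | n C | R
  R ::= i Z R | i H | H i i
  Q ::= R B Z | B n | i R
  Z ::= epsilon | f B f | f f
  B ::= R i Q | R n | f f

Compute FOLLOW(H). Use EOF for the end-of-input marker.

{ EOF, f, i, n }

H is the start symbol, so EOF ∈ FOLLOW(H).
In H ::= i Q i H: H is at the end, add FOLLOW(H) = { EOF, f, i, n }.
In R ::= i H: H is at the end, add FOLLOW(R) = { EOF, f, i, n }.
In R ::= H i i: add FIRST(i i) = { i }.
Union: FOLLOW(H) = { EOF, f, i, n }.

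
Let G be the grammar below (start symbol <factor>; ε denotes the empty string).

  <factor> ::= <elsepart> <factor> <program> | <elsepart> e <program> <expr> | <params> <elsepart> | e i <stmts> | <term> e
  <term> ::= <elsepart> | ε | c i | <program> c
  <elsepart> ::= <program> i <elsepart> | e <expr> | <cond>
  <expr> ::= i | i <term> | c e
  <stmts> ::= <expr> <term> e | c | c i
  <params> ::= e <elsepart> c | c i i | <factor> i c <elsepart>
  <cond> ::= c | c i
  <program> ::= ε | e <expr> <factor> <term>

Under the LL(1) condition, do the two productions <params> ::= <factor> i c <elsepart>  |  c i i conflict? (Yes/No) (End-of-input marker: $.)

Yes

FIRST(<factor> i c <elsepart>) = { c, e, i } and FIRST(c i i) = { c }.
Both contain c, so the two alternatives are not disjoint — LL(1) conflict.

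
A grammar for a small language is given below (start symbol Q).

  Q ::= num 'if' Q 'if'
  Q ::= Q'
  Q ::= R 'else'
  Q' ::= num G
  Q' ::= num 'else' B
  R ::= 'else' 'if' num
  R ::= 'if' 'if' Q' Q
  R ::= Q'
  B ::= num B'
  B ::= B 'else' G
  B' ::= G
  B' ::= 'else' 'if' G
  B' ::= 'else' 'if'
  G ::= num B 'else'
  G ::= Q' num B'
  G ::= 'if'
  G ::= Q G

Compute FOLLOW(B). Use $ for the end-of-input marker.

In Q' ::= num 'else' B: B is at the end, add FOLLOW(Q') = { $, 'else', 'if', num }.
In B ::= B 'else' G: add FIRST('else' G) = { 'else' }.
In G ::= num B 'else': add FIRST('else') = { 'else' }.
Union: FOLLOW(B) = { $, 'else', 'if', num }.

{ $, 'else', 'if', num }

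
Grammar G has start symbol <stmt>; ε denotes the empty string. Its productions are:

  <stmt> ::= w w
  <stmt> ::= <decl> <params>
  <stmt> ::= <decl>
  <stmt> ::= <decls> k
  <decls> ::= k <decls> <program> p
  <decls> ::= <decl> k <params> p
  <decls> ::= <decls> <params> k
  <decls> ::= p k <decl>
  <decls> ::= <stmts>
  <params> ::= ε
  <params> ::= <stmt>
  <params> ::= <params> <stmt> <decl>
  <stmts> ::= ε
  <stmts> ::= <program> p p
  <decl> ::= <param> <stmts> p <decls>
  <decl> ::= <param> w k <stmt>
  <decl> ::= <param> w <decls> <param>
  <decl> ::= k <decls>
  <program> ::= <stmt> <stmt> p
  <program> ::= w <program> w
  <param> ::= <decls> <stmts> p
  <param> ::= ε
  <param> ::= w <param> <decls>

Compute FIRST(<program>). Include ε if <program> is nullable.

From <program> ::= <stmt> <stmt> p: add FIRST(<stmt>) = { k, p, w }.
<program> ::= w <program> w contributes {w}.
Union: FIRST(<program>) = { k, p, w }.

{ k, p, w }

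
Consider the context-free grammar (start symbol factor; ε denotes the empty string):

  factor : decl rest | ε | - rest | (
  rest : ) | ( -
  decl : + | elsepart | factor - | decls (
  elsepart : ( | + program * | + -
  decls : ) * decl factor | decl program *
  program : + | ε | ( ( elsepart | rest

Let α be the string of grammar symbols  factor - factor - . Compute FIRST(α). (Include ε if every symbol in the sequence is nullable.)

{ (, ), +, - }

Add FIRST(factor)\{ε} = { (, ), +, - }; factor is nullable, continue.
- is a terminal; add {-} and stop.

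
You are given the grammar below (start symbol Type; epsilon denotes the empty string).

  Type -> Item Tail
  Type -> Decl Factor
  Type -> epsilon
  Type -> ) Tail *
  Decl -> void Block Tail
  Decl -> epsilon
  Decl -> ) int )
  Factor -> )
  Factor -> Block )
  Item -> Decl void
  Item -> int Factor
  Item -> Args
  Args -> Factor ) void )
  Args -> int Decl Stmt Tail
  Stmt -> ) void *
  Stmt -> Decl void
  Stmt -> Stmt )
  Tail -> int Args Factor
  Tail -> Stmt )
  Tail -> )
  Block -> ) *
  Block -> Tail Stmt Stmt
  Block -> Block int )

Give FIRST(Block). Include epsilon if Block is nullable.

{ ), int, void }

Block -> ) * contributes {)}.
From Block -> Tail Stmt Stmt: add FIRST(Tail) = { ), int, void }.
From Block -> Block int ): add FIRST(Block) = { ), int, void }.
Union: FIRST(Block) = { ), int, void }.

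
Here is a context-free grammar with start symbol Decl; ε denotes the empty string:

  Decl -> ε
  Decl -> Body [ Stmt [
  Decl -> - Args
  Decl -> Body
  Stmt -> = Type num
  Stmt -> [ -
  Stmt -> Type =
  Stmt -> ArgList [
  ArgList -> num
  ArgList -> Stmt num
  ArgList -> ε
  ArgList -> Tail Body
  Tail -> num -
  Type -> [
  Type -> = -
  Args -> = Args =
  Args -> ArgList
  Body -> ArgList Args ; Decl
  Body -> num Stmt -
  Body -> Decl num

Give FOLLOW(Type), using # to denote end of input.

In Stmt -> = Type num: add FIRST(num) = { num }.
In Stmt -> Type =: add FIRST(=) = { = }.
Union: FOLLOW(Type) = { =, num }.

{ =, num }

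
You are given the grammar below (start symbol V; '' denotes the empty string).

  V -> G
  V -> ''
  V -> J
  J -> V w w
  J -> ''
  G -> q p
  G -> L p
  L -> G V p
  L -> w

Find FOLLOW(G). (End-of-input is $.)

{ $, p, q, w }

In V -> G: G is at the end, add FOLLOW(V) = { $, p, w }.
In L -> G V p: add FIRST(V p) = { p, q, w }.
Union: FOLLOW(G) = { $, p, q, w }.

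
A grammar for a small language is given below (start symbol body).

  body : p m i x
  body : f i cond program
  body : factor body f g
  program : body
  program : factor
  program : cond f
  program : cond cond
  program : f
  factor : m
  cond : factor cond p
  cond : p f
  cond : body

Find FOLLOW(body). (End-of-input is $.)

body is the start symbol, so $ ∈ FOLLOW(body).
In body : factor body f g: add FIRST(f g) = { f }.
In program : body: body is at the end, add FOLLOW(program) = { $, f, m, p }.
In cond : body: body is at the end, add FOLLOW(cond) = { $, f, m, p }.
Union: FOLLOW(body) = { $, f, m, p }.

{ $, f, m, p }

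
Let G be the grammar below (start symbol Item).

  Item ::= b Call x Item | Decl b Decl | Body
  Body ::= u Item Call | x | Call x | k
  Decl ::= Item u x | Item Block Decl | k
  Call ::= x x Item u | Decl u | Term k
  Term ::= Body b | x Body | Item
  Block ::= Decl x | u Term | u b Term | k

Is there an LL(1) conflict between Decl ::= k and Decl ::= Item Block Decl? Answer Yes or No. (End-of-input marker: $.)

Yes

FIRST(k) = { k } and FIRST(Item Block Decl) = { b, k, u, x }.
Both contain k, so the two alternatives are not disjoint — LL(1) conflict.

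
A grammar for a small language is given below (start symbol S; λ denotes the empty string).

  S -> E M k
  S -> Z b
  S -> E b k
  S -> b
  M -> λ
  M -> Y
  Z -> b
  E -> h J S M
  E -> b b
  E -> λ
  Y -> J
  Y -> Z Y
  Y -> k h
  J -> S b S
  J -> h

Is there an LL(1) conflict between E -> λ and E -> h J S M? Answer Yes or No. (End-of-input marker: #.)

Yes

FIRST(λ) = { λ } and FIRST(h J S M) = { h }.
The first alternative is nullable and FOLLOW(E) = { b, h, k } shares h with FIRST of the second — conflict.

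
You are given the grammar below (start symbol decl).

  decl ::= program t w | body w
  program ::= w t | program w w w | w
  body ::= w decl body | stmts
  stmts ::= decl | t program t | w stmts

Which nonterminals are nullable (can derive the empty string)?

{ } (none)

No nonterminal has an empty production or an RHS whose symbols are all nullable.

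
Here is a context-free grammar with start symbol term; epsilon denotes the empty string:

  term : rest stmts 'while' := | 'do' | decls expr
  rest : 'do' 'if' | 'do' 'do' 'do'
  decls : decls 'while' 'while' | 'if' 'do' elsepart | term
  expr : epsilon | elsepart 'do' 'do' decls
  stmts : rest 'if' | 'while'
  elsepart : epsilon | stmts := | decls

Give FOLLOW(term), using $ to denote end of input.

{ $, 'do', 'if', 'while' }

term is the start symbol, so $ ∈ FOLLOW(term).
In decls : term: term is at the end, add FOLLOW(decls) = { $, 'do', 'if', 'while' }.
Union: FOLLOW(term) = { $, 'do', 'if', 'while' }.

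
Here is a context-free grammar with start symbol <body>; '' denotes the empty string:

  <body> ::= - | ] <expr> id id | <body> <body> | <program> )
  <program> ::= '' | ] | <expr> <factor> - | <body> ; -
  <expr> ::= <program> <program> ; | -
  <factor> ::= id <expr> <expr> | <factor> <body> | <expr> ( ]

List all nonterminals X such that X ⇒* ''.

{ <program> }

Directly nullable (have an ''-production): <program>.
No other nonterminal has a production whose RHS symbols are all nullable.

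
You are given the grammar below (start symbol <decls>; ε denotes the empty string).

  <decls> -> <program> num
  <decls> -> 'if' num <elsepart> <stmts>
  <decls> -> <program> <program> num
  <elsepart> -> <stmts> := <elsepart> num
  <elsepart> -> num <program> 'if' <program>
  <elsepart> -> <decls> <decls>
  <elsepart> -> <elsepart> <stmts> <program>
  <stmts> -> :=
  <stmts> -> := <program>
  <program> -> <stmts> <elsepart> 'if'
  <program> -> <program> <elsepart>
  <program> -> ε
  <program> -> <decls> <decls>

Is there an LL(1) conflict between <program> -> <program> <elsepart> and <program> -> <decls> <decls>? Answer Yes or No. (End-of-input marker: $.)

Yes

FIRST(<program> <elsepart>) = { 'if', :=, num } and FIRST(<decls> <decls>) = { 'if', :=, num }.
Both contain 'if', so the two alternatives are not disjoint — LL(1) conflict.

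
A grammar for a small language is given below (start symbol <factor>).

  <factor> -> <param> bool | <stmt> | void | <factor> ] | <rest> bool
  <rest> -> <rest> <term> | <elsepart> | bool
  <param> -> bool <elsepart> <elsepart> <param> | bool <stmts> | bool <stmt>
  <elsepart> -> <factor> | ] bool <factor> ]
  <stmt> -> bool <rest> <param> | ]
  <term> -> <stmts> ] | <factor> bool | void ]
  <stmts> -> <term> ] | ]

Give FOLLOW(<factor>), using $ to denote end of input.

{ $, ], bool, void }

<factor> is the start symbol, so $ ∈ FOLLOW(<factor>).
In <factor> -> <factor> ]: add FIRST(]) = { ] }.
In <elsepart> -> <factor>: <factor> is at the end, add FOLLOW(<elsepart>) = { ], bool, void }.
In <elsepart> -> ] bool <factor> ]: add FIRST(]) = { ] }.
In <term> -> <factor> bool: add FIRST(bool) = { bool }.
Union: FOLLOW(<factor>) = { $, ], bool, void }.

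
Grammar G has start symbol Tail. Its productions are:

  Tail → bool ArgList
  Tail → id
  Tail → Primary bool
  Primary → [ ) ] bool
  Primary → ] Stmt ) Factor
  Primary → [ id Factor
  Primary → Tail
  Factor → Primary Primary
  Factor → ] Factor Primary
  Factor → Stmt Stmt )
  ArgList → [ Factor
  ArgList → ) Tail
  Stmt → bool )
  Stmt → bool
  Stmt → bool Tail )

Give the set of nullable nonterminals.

No nonterminal has an empty production or an RHS whose symbols are all nullable.

{ } (none)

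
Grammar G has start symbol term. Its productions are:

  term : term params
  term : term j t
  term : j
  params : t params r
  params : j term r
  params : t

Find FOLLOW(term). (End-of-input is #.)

{ #, j, r, t }

term is the start symbol, so # ∈ FOLLOW(term).
In term : term params: add FIRST(params) = { j, t }.
In term : term j t: add FIRST(j t) = { j }.
In params : j term r: add FIRST(r) = { r }.
Union: FOLLOW(term) = { #, j, r, t }.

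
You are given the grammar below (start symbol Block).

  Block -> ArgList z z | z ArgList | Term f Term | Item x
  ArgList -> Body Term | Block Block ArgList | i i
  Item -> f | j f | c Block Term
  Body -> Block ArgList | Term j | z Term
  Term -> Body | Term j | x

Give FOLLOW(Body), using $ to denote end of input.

{ $, c, f, i, j, x, z }

In ArgList -> Body Term: add FIRST(Term) = { c, f, i, j, x, z }.
In Term -> Body: Body is at the end, add FOLLOW(Term) = { $, c, f, i, j, x, z }.
Union: FOLLOW(Body) = { $, c, f, i, j, x, z }.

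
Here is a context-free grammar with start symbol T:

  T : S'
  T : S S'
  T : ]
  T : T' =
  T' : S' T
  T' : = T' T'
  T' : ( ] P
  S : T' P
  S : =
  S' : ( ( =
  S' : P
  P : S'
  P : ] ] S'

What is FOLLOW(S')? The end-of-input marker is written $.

In T : S': S' is at the end, add FOLLOW(T) = { $, (, =, ] }.
In T : S S': S' is at the end, add FOLLOW(T) = { $, (, =, ] }.
In T' : S' T: add FIRST(T) = { (, =, ] }.
In P : S': S' is at the end, add FOLLOW(P) = { $, (, =, ] }.
In P : ] ] S': S' is at the end, add FOLLOW(P) = { $, (, =, ] }.
Union: FOLLOW(S') = { $, (, =, ] }.

{ $, (, =, ] }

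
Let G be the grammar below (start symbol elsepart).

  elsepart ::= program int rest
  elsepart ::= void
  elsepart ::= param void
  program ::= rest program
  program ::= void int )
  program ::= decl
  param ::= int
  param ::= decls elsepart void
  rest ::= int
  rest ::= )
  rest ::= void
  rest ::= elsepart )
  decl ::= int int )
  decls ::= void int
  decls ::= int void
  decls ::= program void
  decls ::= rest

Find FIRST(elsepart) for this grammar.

From elsepart ::= program int rest: add FIRST(program) = { ), int, void }.
elsepart ::= void contributes {void}.
From elsepart ::= param void: add FIRST(param) = { ), int, void }.
Union: FIRST(elsepart) = { ), int, void }.

{ ), int, void }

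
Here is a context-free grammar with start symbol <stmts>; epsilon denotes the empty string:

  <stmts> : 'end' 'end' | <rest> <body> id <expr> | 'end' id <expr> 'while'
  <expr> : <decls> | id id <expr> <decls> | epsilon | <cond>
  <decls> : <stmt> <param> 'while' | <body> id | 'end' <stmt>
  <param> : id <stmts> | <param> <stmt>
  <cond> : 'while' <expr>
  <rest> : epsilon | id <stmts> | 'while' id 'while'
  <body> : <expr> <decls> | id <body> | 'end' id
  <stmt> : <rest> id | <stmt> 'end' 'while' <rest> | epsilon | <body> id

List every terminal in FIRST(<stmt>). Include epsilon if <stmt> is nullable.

{ 'end', 'while', id, epsilon }

From <stmt> : <rest> id: <rest> nullable, take FIRST(<rest>) ∪ {id} = { 'while', id }.
From <stmt> : <stmt> 'end' 'while' <rest>: <stmt> nullable, take FIRST(<stmt>) ∪ {'end'} = { 'end', 'while', id }.
<stmt> : epsilon contributes epsilon.
From <stmt> : <body> id: add FIRST(<body>) = { 'end', 'while', id }.
Union: FIRST(<stmt>) = { 'end', 'while', id, epsilon }.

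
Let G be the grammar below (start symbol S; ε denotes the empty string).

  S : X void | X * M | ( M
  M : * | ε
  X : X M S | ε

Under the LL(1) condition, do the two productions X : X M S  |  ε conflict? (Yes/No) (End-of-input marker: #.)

FIRST(X M S) = { (, *, void } and FIRST(ε) = { ε }.
The second alternative is nullable and FOLLOW(X) = { (, *, void } shares ( with FIRST of the first — conflict.

Yes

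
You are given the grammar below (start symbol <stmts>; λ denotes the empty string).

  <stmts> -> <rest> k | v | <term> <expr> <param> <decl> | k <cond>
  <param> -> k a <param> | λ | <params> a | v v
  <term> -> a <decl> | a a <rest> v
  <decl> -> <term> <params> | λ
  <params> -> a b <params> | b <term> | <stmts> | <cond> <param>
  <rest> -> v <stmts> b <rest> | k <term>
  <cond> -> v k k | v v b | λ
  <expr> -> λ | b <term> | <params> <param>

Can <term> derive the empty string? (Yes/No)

Nullable nonterminals: <cond>, <decl>, <expr>, <param>, <params>.
No production of <term> has an RHS whose symbols are all nullable, so <term> is not nullable.

No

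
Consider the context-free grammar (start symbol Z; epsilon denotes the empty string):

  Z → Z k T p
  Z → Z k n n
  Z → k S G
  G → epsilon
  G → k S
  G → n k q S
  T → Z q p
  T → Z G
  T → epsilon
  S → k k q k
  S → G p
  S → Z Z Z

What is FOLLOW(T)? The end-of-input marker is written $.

In Z → Z k T p: add FIRST(p) = { p }.
Union: FOLLOW(T) = { p }.

{ p }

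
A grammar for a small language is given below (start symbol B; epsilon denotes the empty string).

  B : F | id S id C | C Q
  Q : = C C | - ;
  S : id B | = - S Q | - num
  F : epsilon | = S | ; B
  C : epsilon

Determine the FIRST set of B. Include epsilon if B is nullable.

{ -, ;, =, id, epsilon }

From B : F: add FIRST(F) = { ;, =, epsilon } (including epsilon since F is nullable).
B : id S id C contributes {id}.
From B : C Q: C nullable, take FIRST(C) ∪ FIRST(Q) = { -, = }.
Union: FIRST(B) = { -, ;, =, id, epsilon }.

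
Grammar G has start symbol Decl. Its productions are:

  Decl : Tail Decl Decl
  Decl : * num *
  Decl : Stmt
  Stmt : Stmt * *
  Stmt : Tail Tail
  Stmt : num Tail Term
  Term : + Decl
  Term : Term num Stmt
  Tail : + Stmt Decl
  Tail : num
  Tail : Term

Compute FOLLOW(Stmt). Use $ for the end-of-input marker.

In Decl : Stmt: Stmt is at the end, add FOLLOW(Decl) = { $, *, +, num }.
In Stmt : Stmt * *: add FIRST(* *) = { * }.
In Term : Term num Stmt: Stmt is at the end, add FOLLOW(Term) = { $, *, +, num }.
In Tail : + Stmt Decl: add FIRST(Decl) = { *, +, num }.
Union: FOLLOW(Stmt) = { $, *, +, num }.

{ $, *, +, num }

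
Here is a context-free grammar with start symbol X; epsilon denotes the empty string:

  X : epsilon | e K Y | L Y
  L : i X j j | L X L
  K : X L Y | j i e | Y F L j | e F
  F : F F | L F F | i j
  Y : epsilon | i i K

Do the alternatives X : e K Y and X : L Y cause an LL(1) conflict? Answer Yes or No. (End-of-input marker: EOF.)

No

FIRST(e K Y) = { e } and FIRST(L Y) = { i }.
The FIRST sets are disjoint and neither alternative is nullable — no conflict.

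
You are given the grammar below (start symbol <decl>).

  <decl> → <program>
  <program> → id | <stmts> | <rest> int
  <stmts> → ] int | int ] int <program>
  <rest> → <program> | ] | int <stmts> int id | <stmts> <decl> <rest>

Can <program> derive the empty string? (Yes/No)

No nonterminal in this grammar is nullable.
No production of <program> has an RHS whose symbols are all nullable, so <program> is not nullable.

No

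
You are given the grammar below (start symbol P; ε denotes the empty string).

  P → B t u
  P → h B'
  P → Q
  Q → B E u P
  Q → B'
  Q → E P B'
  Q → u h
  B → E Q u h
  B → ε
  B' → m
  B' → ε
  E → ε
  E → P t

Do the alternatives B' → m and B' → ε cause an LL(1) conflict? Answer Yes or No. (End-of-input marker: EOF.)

FIRST(m) = { m } and FIRST(ε) = { ε }.
The second alternative is nullable and FOLLOW(B') = { EOF, m, t, u } shares m with FIRST of the first — conflict.

Yes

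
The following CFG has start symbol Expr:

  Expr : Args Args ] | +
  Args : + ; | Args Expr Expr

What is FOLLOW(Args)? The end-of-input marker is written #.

{ +, ] }

In Expr : Args Args ]: add FIRST(Args ]) = { + }.
In Expr : Args Args ]: add FIRST(]) = { ] }.
In Args : Args Expr Expr: add FIRST(Expr Expr) = { + }.
Union: FOLLOW(Args) = { +, ] }.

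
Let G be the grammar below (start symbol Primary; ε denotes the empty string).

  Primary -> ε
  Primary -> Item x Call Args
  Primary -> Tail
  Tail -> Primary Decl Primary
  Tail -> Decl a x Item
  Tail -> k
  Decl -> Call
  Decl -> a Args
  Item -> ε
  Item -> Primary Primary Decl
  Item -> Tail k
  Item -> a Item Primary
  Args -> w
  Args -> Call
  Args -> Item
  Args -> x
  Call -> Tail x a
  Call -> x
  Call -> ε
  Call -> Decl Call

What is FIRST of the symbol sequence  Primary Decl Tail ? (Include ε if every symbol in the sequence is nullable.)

{ a, k, x, ε }

Add FIRST(Primary)\{ε} = { a, k, x }; Primary is nullable, continue.
Add FIRST(Decl)\{ε} = { a, k, x }; Decl is nullable, continue.
Add FIRST(Tail)\{ε} = { a, k, x }; Tail is nullable, continue.
Every symbol is nullable, so include ε.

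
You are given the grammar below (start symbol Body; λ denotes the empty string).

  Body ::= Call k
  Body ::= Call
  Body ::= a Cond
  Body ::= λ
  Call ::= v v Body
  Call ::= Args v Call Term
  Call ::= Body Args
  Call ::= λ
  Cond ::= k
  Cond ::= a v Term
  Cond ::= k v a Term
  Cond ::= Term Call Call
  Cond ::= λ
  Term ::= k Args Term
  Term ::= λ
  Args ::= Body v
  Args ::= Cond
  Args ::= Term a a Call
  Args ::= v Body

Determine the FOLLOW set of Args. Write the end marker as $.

In Call ::= Args v Call Term: add FIRST(v Call Term) = { v }.
In Call ::= Body Args: Args is at the end, add FOLLOW(Call) = { $, a, k, v }.
In Term ::= k Args Term: add FIRST(Term)\{λ} = { k }.
  Since Term is nullable, also add FOLLOW(Term) = { $, a, k, v }.
Union: FOLLOW(Args) = { $, a, k, v }.

{ $, a, k, v }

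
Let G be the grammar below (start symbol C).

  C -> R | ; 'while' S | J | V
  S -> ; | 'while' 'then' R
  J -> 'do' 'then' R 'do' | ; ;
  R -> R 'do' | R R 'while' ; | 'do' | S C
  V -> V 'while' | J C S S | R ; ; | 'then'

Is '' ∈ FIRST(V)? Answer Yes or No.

No

No nonterminal in this grammar is nullable.
No production of V has an RHS whose symbols are all nullable, so V is not nullable.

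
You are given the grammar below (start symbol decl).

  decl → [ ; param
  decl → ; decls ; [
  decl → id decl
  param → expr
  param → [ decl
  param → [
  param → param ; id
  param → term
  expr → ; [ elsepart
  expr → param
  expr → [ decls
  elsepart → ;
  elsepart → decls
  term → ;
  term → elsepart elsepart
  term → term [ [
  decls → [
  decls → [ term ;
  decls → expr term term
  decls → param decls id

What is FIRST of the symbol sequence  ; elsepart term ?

{ ; }

; is a terminal; add {;} and stop.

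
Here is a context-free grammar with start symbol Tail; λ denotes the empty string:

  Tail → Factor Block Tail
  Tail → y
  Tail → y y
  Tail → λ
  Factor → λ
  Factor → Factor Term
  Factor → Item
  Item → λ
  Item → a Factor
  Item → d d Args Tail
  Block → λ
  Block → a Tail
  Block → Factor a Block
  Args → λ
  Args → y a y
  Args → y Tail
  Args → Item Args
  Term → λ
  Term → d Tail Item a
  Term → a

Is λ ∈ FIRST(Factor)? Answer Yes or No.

Factor has an λ-production, so Factor ⇒ λ.

Yes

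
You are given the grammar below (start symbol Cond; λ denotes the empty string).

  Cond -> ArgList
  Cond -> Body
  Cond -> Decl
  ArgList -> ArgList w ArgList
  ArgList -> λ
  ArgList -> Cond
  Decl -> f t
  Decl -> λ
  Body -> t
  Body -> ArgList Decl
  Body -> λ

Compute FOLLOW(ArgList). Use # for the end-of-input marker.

{ #, f, w }

In Cond -> ArgList: ArgList is at the end, add FOLLOW(Cond) = { #, f, w }.
In ArgList -> ArgList w ArgList: add FIRST(w ArgList) = { w }.
In ArgList -> ArgList w ArgList: ArgList is at the end, add FOLLOW(ArgList) = { #, f, w }.
In Body -> ArgList Decl: add FIRST(Decl)\{λ} = { f }.
  Since Decl is nullable, also add FOLLOW(Body) = { #, f, w }.
Union: FOLLOW(ArgList) = { #, f, w }.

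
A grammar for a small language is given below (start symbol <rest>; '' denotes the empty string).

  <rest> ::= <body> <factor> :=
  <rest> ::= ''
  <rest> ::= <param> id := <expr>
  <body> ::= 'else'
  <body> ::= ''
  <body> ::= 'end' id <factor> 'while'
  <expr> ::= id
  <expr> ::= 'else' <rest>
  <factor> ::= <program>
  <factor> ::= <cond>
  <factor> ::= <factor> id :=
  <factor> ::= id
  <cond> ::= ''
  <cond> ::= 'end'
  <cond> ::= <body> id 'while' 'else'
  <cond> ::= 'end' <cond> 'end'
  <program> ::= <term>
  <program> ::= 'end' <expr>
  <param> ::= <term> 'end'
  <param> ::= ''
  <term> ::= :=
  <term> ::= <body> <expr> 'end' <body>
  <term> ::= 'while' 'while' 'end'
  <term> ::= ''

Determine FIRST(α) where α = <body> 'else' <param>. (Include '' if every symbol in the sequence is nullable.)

{ 'else', 'end' }

Add FIRST(<body>)\{''} = { 'else', 'end' }; <body> is nullable, continue.
'else' is a terminal; add {'else'} and stop.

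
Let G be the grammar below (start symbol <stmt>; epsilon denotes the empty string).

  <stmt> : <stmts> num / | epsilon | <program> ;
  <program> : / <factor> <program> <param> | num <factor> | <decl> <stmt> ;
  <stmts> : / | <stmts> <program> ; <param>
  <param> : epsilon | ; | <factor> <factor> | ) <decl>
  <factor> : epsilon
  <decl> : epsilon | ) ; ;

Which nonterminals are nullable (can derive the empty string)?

Directly nullable (have an epsilon-production): <stmt>, <param>, <factor>, <decl>.
No other nonterminal has a production whose RHS symbols are all nullable.

{ <decl>, <factor>, <param>, <stmt> }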